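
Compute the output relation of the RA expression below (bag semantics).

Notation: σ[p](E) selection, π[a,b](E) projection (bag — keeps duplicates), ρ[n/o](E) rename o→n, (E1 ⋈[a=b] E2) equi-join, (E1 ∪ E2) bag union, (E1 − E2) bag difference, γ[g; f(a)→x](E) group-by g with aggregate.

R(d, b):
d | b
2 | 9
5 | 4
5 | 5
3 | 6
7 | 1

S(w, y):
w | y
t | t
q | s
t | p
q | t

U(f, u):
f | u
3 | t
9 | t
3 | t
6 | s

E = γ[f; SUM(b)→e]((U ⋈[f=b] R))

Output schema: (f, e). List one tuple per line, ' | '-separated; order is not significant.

Stepwise |·|:
  U → 4
  R → 5
  (U ⋈[f=b] R) → 2
  γ[f; SUM(b)→e]((U ⋈[f=b] R)) → 2

== RESULT ==
f | e
6 | 6
9 | 9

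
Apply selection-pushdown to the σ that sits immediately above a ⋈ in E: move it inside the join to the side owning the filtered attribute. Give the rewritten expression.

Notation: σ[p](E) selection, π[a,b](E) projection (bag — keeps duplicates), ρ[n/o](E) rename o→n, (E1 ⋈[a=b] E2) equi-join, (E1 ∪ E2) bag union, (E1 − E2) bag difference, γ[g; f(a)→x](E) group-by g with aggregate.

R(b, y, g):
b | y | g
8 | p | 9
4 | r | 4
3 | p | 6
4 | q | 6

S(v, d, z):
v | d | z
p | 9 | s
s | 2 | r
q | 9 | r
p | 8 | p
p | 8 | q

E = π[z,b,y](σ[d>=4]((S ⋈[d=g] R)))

σ filters on d, owned by the left side.
E' = π[z,b,y]((σ[d>=4](S) ⋈[d=g] R))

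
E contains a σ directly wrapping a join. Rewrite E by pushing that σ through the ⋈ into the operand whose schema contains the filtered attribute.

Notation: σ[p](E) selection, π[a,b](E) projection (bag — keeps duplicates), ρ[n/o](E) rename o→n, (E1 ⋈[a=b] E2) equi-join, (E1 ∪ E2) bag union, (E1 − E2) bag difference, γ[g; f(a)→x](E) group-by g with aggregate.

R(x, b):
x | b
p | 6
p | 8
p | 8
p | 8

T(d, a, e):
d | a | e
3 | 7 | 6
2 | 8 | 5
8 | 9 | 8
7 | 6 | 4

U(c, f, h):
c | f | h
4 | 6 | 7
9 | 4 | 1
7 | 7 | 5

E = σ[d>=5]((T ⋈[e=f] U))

σ filters on d, owned by the left side.
E' = (σ[d>=5](T) ⋈[e=f] U)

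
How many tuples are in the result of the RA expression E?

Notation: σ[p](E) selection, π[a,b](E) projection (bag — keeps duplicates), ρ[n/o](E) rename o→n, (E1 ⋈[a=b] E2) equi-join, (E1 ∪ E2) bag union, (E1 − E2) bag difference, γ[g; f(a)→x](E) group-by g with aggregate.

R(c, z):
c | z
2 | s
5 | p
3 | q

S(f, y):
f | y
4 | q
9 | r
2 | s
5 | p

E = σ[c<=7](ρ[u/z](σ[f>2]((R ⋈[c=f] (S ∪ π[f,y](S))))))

Per-node cardinality:
  R → 3
  S → 4
  S → 4
  π[f,y](S) → 4
  (S ∪ π[f,y](S)) → 8
  (R ⋈[c=f] (S ∪ π[f,y](S))) → 4
  σ[f>2]((R ⋈[c=f] (S ∪ π[f,y](S)))) → 2
  ρ[u/z](σ[f>2]((R ⋈[c=f] (S ∪ π[f,y](S))))) → 2
  σ[c<=7](ρ[u/z](σ[f>2]((R ⋈[c=f] (S ∪ π[f,y](S)))))) → 2

|E| = 2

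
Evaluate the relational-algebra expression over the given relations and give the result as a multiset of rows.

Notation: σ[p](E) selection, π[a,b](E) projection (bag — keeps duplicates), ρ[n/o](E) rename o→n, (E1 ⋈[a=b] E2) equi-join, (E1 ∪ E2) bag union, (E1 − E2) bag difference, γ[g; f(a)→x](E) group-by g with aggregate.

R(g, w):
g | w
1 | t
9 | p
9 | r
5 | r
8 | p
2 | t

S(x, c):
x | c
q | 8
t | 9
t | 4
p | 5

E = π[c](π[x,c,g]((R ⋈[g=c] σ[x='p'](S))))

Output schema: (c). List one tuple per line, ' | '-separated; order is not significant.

Stepwise |·|:
  R → 6
  S → 4
  σ[x='p'](S) → 1
  (R ⋈[g=c] σ[x='p'](S)) → 1
  π[x,c,g]((R ⋈[g=c] σ[x='p'](S))) → 1
  π[c](π[x,c,g]((R ⋈[g=c] σ[x='p'](S)))) → 1

== RESULT ==
c
5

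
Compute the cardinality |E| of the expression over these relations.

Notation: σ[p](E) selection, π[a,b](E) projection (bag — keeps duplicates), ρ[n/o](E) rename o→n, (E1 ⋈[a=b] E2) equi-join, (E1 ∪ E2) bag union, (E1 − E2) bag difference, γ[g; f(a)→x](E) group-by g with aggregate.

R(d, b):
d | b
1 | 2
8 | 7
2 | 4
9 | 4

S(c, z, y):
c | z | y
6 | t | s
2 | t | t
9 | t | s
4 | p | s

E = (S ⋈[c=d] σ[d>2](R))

Row counts bottom-up:
  S → 4
  R → 4
  σ[d>2](R) → 2
  (S ⋈[c=d] σ[d>2](R)) → 1

|E| = 1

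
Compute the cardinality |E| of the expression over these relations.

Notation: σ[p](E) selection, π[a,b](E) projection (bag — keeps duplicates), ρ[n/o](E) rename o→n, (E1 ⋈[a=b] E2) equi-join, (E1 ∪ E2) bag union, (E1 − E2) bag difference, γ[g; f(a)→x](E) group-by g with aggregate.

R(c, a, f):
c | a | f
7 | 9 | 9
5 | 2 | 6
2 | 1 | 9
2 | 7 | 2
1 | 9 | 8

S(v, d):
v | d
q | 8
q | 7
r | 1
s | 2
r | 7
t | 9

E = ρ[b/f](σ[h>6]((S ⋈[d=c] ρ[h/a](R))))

Stepwise |·|:
  S → 6
  R → 5
  ρ[h/a](R) → 5
  (S ⋈[d=c] ρ[h/a](R)) → 5
  σ[h>6]((S ⋈[d=c] ρ[h/a](R))) → 4
  ρ[b/f](σ[h>6]((S ⋈[d=c] ρ[h/a](R)))) → 4

|E| = 4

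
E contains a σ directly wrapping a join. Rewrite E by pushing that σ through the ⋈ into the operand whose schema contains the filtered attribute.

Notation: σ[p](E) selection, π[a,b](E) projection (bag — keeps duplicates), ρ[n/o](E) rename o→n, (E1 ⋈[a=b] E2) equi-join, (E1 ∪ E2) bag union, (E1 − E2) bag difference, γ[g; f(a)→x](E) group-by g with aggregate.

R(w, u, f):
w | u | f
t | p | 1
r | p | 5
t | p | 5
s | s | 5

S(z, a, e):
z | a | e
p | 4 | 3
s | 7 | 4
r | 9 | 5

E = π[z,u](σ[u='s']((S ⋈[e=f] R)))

σ filters on u, owned by the right side.
E' = π[z,u]((S ⋈[e=f] σ[u='s'](R)))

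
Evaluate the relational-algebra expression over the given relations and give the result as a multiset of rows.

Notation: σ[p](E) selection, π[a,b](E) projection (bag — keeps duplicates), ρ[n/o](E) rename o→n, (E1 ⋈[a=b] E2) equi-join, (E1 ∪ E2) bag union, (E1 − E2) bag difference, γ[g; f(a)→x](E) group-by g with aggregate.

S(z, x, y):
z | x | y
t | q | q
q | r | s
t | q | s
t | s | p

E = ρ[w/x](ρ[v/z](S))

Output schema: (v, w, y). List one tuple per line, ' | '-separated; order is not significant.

Subexpression sizes:
  S → 4
  ρ[v/z](S) → 4
  ρ[w/x](ρ[v/z](S)) → 4

== RESULT ==
v | w | y
q | r | s
t | q | q
t | q | s
t | s | p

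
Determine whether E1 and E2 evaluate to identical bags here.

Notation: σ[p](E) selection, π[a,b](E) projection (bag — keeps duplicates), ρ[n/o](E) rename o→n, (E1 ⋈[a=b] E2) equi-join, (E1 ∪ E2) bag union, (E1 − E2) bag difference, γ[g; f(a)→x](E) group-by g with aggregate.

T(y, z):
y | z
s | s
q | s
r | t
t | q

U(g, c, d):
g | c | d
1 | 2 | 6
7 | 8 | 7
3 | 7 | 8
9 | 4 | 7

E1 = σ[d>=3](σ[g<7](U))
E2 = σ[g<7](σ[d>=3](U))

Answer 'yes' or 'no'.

E1 row counts bottom-up:
  U → 4
  σ[g<7](U) → 2
  σ[d>=3](σ[g<7](U)) → 2
E2 row counts bottom-up:
  U → 4
  σ[d>=3](U) → 4
  σ[g<7](σ[d>=3](U)) → 2

E1 and E2 produce the same multiset:
g | c | d
1 | 2 | 6
3 | 7 | 8

yes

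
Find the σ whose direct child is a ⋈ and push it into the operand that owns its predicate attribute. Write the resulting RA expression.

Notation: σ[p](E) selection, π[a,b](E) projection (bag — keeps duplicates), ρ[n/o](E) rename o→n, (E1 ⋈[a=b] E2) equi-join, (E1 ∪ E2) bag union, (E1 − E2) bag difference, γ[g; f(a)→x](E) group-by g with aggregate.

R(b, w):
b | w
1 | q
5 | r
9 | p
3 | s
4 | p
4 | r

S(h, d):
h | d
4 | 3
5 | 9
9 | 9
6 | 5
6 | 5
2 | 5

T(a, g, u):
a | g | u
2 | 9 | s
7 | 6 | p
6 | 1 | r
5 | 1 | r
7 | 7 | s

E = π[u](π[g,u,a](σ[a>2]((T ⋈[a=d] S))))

σ filters on a, owned by the left side.
E' = π[u](π[g,u,a]((σ[a>2](T) ⋈[a=d] S)))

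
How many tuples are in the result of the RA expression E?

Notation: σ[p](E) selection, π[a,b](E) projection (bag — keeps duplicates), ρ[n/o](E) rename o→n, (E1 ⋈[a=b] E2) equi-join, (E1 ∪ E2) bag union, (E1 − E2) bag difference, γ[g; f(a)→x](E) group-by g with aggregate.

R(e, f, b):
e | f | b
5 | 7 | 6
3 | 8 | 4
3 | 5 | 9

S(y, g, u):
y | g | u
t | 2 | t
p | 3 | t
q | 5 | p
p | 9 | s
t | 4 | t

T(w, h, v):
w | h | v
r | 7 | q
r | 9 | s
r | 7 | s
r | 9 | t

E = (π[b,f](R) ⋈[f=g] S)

Per-node cardinality:
  R → 3
  π[b,f](R) → 3
  S → 5
  (π[b,f](R) ⋈[f=g] S) → 1

|E| = 1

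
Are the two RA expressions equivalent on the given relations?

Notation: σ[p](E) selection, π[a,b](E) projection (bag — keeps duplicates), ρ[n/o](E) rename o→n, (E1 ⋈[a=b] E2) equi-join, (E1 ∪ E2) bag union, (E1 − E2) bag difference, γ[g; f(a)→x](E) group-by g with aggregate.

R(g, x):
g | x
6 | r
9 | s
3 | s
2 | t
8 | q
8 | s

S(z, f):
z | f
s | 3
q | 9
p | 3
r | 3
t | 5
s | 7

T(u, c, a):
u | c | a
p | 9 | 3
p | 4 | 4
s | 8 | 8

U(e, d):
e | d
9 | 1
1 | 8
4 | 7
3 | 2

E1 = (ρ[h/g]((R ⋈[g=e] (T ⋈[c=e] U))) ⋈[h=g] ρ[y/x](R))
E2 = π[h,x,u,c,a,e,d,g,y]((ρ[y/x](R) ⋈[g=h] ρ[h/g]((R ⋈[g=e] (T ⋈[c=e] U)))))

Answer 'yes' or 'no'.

E1 row counts bottom-up:
  R → 6
  T → 3
  U → 4
  (T ⋈[c=e] U) → 2
  (R ⋈[g=e] (T ⋈[c=e] U)) → 1
  ρ[h/g]((R ⋈[g=e] (T ⋈[c=e] U))) → 1
  R → 6
  ρ[y/x](R) → 6
  (ρ[h/g]((R ⋈[g=e] (T ⋈[c=e] U))) ⋈[h=g] ρ[y/x](R)) → 1
E2 row counts bottom-up:
  R → 6
  ρ[y/x](R) → 6
  R → 6
  T → 3
  U → 4
  (T ⋈[c=e] U) → 2
  (R ⋈[g=e] (T ⋈[c=e] U)) → 1
  ρ[h/g]((R ⋈[g=e] (T ⋈[c=e] U))) → 1
  (ρ[y/x](R) ⋈[g=h] ρ[h/g]((R ⋈[g=e] (T ⋈[c=e] U)))) → 1
  π[h,x,u,c,a,e,d,g,y]((ρ[y/x](R) ⋈[g=h] ρ[h/g]((R ⋈[g=e] (T ⋈[c=e] U))))) → 1

E1 and E2 produce the same multiset:
h | x | u | c | a | e | d | g | y
9 | s | p | 9 | 3 | 9 | 1 | 9 | s

yes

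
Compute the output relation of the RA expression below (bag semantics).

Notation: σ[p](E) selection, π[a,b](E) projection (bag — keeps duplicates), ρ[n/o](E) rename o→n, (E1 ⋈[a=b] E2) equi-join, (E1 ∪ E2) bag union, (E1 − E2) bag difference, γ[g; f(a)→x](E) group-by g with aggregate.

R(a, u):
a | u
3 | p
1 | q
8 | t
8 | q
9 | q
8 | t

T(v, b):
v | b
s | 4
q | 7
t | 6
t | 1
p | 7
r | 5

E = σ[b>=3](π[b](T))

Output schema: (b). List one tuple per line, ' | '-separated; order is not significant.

Stepwise |·|:
  T → 6
  π[b](T) → 6
  σ[b>=3](π[b](T)) → 5

== RESULT ==
b
4
5
6
7
7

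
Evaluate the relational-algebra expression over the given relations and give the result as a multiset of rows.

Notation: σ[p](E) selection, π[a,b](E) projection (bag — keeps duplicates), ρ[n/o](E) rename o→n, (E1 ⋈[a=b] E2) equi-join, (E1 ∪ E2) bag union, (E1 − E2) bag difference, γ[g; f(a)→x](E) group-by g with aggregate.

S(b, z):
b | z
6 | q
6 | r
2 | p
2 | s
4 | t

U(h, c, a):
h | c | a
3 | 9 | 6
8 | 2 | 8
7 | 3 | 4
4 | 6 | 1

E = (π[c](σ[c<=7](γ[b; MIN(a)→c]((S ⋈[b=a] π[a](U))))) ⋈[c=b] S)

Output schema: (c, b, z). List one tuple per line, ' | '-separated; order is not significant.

Subexpression sizes:
  S → 5
  U → 4
  π[a](U) → 4
  (S ⋈[b=a] π[a](U)) → 3
  γ[b; MIN(a)→c]((S ⋈[b=a] π[a](U))) → 2
  σ[c<=7](γ[b; MIN(a)→c]((S ⋈[b=a] π[a](U)))) → 2
  π[c](σ[c<=7](γ[b; MIN(a)→c]((S ⋈[b=a] π[a](U))))) → 2
  S → 5
  (π[c](σ[c<=7](γ[b; MIN(a)→c]((S ⋈[b=a] π[a](U))))) ⋈[c=b] S) → 3

== RESULT ==
c | b | z
4 | 4 | t
6 | 6 | q
6 | 6 | r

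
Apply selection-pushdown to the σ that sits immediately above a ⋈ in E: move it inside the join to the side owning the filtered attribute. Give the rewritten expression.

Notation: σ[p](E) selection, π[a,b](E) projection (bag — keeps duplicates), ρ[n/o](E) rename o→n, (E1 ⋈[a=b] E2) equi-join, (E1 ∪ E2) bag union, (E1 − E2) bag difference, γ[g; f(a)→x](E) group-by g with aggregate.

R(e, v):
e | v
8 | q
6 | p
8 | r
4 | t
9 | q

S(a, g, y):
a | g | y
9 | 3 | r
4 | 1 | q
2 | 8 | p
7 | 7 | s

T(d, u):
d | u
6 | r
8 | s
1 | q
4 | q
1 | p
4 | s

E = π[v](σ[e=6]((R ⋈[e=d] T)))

σ filters on e, owned by the left side.
E' = π[v]((σ[e=6](R) ⋈[e=d] T))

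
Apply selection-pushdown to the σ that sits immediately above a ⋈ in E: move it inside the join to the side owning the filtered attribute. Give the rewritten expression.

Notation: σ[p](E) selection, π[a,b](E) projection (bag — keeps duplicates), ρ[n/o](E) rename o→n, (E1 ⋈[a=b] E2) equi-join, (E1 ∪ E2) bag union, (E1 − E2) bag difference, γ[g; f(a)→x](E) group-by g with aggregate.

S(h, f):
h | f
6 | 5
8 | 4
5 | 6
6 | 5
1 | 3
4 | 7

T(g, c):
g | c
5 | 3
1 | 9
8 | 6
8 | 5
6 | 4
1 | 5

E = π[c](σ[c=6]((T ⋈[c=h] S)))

σ filters on c, owned by the left side.
E' = π[c]((σ[c=6](T) ⋈[c=h] S))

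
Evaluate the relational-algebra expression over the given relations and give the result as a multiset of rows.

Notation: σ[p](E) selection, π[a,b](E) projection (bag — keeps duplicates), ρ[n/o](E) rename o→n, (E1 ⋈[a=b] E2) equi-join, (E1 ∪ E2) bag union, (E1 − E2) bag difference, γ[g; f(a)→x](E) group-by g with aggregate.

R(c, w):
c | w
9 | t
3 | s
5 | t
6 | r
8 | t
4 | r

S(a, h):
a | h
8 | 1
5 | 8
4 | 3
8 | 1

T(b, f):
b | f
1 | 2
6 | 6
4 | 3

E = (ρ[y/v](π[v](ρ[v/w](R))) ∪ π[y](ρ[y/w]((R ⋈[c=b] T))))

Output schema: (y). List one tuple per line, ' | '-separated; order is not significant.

Subexpression sizes:
  R → 6
  ρ[v/w](R) → 6
  π[v](ρ[v/w](R)) → 6
  ρ[y/v](π[v](ρ[v/w](R))) → 6
  R → 6
  T → 3
  (R ⋈[c=b] T) → 2
  ρ[y/w]((R ⋈[c=b] T)) → 2
  π[y](ρ[y/w]((R ⋈[c=b] T))) → 2
  (ρ[y/v](π[v](ρ[v/w](R))) ∪ π[y](ρ[y/w]((R ⋈[c=b] T)))) → 8

== RESULT ==
y
r
r
r
r
s
t
t
t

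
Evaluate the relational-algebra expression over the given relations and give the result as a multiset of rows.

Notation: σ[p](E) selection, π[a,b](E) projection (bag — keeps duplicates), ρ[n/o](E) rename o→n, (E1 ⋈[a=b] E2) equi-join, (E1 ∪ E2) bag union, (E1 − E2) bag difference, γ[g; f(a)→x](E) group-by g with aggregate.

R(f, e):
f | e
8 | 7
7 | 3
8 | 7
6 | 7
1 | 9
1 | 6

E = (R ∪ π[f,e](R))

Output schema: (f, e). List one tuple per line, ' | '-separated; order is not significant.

Stepwise |·|:
  R → 6
  R → 6
  π[f,e](R) → 6
  (R ∪ π[f,e](R)) → 12

== RESULT ==
f | e
1 | 6
1 | 6
1 | 9
1 | 9
6 | 7
6 | 7
7 | 3
7 | 3
8 | 7
8 | 7
8 | 7
8 | 7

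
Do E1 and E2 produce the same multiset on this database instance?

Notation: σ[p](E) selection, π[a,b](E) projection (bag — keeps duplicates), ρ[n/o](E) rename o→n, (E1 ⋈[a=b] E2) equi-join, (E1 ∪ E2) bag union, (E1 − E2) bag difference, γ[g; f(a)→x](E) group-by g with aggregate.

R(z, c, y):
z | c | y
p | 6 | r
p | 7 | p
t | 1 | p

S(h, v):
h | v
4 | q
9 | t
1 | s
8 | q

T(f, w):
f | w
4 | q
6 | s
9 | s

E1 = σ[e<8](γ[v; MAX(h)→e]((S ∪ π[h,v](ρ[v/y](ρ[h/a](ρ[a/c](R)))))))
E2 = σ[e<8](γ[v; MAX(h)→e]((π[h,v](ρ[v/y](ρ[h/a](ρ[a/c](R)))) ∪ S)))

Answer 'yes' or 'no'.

E1 stepwise |·|:
  S → 4
  R → 3
  ρ[a/c](R) → 3
  ρ[h/a](ρ[a/c](R)) → 3
  ρ[v/y](ρ[h/a](ρ[a/c](R))) → 3
  π[h,v](ρ[v/y](ρ[h/a](ρ[a/c](R)))) → 3
  (S ∪ π[h,v](ρ[v/y](ρ[h/a](ρ[a/c](R))))) → 7
  γ[v; MAX(h)→e]((S ∪ π[h,v](ρ[v/y](ρ[h/a](ρ[a/c](R)))))) → 5
  σ[e<8](γ[v; MAX(h)→e]((S ∪ π[h,v](ρ[v/y](ρ[h/a](ρ[a/c](R))))))) → 3
E2 stepwise |·|:
  R → 3
  ρ[a/c](R) → 3
  ρ[h/a](ρ[a/c](R)) → 3
  ρ[v/y](ρ[h/a](ρ[a/c](R))) → 3
  π[h,v](ρ[v/y](ρ[h/a](ρ[a/c](R)))) → 3
  S → 4
  (π[h,v](ρ[v/y](ρ[h/a](ρ[a/c](R)))) ∪ S) → 7
  γ[v; MAX(h)→e]((π[h,v](ρ[v/y](ρ[h/a](ρ[a/c](R)))) ∪ S)) → 5
  σ[e<8](γ[v; MAX(h)→e]((π[h,v](ρ[v/y](ρ[h/a](ρ[a/c](R)))) ∪ S))) → 3

E1 and E2 produce the same multiset:
v | e
p | 7
r | 6
s | 1

yes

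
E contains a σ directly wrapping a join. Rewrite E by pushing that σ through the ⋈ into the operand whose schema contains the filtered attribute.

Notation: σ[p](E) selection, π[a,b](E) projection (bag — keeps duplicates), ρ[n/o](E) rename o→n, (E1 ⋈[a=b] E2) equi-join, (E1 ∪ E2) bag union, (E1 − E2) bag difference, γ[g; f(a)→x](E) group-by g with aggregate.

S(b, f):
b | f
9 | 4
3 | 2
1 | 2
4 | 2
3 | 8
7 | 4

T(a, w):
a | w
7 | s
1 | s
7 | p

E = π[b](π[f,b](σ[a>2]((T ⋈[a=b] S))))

σ filters on a, owned by the left side.
E' = π[b](π[f,b]((σ[a>2](T) ⋈[a=b] S)))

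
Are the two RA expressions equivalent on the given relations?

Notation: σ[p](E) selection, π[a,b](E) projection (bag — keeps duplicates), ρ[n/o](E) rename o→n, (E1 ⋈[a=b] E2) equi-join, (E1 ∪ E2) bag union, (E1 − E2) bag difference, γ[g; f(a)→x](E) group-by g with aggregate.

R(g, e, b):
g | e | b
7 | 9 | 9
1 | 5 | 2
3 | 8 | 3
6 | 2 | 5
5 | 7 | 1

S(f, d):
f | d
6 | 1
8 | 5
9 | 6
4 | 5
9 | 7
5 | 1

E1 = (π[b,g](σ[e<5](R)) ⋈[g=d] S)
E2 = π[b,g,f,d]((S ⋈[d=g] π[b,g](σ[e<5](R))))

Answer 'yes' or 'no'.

E1 row counts bottom-up:
  R → 5
  σ[e<5](R) → 1
  π[b,g](σ[e<5](R)) → 1
  S → 6
  (π[b,g](σ[e<5](R)) ⋈[g=d] S) → 1
E2 row counts bottom-up:
  S → 6
  R → 5
  σ[e<5](R) → 1
  π[b,g](σ[e<5](R)) → 1
  (S ⋈[d=g] π[b,g](σ[e<5](R))) → 1
  π[b,g,f,d]((S ⋈[d=g] π[b,g](σ[e<5](R)))) → 1

E1 and E2 produce the same multiset:
b | g | f | d
5 | 6 | 9 | 6

yes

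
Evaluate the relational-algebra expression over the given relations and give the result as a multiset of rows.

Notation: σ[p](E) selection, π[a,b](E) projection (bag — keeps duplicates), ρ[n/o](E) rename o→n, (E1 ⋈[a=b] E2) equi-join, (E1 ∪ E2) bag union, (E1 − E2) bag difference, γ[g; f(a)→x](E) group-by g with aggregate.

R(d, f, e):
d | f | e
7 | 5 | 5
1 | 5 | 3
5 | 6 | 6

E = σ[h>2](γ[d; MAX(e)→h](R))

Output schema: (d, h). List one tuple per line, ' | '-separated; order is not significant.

Subexpression sizes:
  R → 3
  γ[d; MAX(e)→h](R) → 3
  σ[h>2](γ[d; MAX(e)→h](R)) → 3

== RESULT ==
d | h
1 | 3
5 | 6
7 | 5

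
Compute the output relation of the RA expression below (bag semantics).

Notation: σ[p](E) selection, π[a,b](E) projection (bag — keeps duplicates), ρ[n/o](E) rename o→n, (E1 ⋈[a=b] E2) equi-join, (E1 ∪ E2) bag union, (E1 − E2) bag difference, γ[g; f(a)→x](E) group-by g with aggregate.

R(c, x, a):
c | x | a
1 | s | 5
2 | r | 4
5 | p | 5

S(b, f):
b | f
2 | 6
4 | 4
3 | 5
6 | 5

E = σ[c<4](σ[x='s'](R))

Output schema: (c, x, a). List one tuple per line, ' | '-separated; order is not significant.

Subexpression sizes:
  R → 3
  σ[x='s'](R) → 1
  σ[c<4](σ[x='s'](R)) → 1

== RESULT ==
c | x | a
1 | s | 5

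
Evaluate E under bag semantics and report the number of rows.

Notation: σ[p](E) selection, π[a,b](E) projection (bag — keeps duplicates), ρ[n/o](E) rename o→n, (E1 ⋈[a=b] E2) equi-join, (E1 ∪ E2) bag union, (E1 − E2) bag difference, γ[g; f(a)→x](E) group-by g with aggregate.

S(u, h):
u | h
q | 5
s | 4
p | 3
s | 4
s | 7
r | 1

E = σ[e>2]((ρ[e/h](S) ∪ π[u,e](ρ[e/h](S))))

Subexpression sizes:
  S → 6
  ρ[e/h](S) → 6
  S → 6
  ρ[e/h](S) → 6
  π[u,e](ρ[e/h](S)) → 6
  (ρ[e/h](S) ∪ π[u,e](ρ[e/h](S))) → 12
  σ[e>2]((ρ[e/h](S) ∪ π[u,e](ρ[e/h](S)))) → 10

|E| = 10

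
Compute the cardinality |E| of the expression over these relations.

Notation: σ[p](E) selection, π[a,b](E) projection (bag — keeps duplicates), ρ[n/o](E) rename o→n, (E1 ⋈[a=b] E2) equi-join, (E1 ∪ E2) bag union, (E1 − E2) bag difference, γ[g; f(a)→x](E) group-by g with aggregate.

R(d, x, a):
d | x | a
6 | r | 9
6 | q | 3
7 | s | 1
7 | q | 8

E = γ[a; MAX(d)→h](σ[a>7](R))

Row counts bottom-up:
  R → 4
  σ[a>7](R) → 2
  γ[a; MAX(d)→h](σ[a>7](R)) → 2

|E| = 2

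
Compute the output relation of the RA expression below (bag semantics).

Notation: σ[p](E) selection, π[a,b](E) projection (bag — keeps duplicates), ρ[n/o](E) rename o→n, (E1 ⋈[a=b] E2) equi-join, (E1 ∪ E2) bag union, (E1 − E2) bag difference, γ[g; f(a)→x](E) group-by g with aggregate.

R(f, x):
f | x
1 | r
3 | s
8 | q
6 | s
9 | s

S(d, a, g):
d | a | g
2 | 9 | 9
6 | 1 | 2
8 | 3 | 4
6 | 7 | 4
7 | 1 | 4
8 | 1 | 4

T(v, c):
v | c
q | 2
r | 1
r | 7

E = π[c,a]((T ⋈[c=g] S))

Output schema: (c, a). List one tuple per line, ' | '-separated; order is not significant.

Row counts bottom-up:
  T → 3
  S → 6
  (T ⋈[c=g] S) → 1
  π[c,a]((T ⋈[c=g] S)) → 1

== RESULT ==
c | a
2 | 1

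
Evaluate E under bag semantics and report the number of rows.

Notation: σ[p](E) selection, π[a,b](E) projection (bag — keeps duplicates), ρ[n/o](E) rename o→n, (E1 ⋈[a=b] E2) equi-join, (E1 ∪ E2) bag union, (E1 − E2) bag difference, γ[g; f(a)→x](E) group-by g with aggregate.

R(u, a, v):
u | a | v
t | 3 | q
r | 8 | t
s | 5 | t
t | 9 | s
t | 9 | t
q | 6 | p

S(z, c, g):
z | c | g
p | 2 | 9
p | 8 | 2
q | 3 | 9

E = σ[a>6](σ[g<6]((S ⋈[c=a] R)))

Row counts bottom-up:
  S → 3
  R → 6
  (S ⋈[c=a] R) → 2
  σ[g<6]((S ⋈[c=a] R)) → 1
  σ[a>6](σ[g<6]((S ⋈[c=a] R))) → 1

|E| = 1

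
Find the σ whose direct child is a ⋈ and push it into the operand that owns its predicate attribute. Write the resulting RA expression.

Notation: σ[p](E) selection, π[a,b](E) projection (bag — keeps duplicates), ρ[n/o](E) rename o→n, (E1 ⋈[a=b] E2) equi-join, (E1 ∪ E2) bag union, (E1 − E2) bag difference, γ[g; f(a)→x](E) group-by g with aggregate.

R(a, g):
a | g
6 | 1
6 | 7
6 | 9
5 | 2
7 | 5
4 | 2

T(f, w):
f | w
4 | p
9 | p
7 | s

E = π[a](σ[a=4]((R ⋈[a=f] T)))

σ filters on a, owned by the left side.
E' = π[a]((σ[a=4](R) ⋈[a=f] T))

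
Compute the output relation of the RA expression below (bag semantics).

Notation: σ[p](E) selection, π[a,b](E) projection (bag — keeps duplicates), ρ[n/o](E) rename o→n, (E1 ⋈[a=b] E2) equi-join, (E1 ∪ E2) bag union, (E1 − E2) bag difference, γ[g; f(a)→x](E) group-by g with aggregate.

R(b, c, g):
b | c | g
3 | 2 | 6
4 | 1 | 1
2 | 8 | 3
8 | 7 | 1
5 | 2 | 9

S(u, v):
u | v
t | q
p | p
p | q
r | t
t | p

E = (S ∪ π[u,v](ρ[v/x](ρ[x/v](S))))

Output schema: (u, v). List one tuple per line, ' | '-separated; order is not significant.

Stepwise |·|:
  S → 5
  S → 5
  ρ[x/v](S) → 5
  ρ[v/x](ρ[x/v](S)) → 5
  π[u,v](ρ[v/x](ρ[x/v](S))) → 5
  (S ∪ π[u,v](ρ[v/x](ρ[x/v](S)))) → 10

== RESULT ==
u | v
p | p
p | p
p | q
p | q
r | t
r | t
t | p
t | p
t | q
t | q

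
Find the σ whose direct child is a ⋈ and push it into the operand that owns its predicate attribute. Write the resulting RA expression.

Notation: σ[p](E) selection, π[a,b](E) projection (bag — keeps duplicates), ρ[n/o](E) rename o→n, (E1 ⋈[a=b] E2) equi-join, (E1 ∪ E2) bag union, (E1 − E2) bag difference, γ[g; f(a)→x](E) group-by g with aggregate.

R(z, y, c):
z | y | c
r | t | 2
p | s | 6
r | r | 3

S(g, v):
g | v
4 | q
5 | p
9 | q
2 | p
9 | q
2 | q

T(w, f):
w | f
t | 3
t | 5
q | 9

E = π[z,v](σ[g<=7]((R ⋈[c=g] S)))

σ filters on g, owned by the right side.
E' = π[z,v]((R ⋈[c=g] σ[g<=7](S)))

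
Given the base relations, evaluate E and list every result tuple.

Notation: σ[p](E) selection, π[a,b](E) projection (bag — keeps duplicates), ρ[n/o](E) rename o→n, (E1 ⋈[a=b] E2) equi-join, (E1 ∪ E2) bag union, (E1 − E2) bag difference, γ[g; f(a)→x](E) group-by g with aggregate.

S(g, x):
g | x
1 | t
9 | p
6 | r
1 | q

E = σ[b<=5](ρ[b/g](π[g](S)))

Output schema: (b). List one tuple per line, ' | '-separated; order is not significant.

Row counts bottom-up:
  S → 4
  π[g](S) → 4
  ρ[b/g](π[g](S)) → 4
  σ[b<=5](ρ[b/g](π[g](S))) → 2

== RESULT ==
b
1
1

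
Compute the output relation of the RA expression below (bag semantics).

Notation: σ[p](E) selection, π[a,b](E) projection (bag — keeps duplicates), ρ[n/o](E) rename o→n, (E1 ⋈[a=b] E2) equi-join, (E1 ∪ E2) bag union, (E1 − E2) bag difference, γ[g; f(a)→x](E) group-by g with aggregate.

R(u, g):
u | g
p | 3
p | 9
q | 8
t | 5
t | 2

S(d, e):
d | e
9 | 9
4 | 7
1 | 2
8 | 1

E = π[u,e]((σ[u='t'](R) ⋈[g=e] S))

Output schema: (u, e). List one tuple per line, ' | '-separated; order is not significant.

Stepwise |·|:
  R → 5
  σ[u='t'](R) → 2
  S → 4
  (σ[u='t'](R) ⋈[g=e] S) → 1
  π[u,e]((σ[u='t'](R) ⋈[g=e] S)) → 1

== RESULT ==
u | e
t | 2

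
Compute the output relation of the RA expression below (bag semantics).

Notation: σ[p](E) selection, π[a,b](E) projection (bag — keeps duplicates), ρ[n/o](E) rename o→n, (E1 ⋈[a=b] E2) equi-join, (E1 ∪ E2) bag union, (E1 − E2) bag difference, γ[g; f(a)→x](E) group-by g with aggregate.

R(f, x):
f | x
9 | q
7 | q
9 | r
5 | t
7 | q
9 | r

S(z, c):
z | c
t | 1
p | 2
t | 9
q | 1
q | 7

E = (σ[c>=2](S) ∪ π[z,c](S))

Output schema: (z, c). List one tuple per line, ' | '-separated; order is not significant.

Subexpression sizes:
  S → 5
  σ[c>=2](S) → 3
  S → 5
  π[z,c](S) → 5
  (σ[c>=2](S) ∪ π[z,c](S)) → 8

== RESULT ==
z | c
p | 2
p | 2
q | 1
q | 7
q | 7
t | 1
t | 9
t | 9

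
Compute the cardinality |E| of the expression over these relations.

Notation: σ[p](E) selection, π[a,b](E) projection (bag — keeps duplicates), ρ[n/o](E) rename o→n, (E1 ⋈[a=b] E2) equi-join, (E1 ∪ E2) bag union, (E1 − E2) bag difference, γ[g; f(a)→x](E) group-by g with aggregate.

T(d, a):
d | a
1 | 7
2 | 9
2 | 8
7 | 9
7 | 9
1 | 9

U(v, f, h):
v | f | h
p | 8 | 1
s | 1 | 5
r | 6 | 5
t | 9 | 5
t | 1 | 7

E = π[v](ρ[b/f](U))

Row counts bottom-up:
  U → 5
  ρ[b/f](U) → 5
  π[v](ρ[b/f](U)) → 5

|E| = 5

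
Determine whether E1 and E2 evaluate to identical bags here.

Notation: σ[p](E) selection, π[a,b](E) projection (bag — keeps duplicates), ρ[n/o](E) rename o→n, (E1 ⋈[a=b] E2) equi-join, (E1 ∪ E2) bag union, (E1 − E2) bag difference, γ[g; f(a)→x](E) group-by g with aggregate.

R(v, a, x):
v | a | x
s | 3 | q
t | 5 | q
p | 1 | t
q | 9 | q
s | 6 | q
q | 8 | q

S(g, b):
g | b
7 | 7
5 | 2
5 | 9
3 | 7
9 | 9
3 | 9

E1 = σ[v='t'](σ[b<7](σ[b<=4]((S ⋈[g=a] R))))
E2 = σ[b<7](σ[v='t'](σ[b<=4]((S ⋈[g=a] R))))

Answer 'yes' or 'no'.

E1 stepwise |·|:
  S → 6
  R → 6
  (S ⋈[g=a] R) → 5
  σ[b<=4]((S ⋈[g=a] R)) → 1
  σ[b<7](σ[b<=4]((S ⋈[g=a] R))) → 1
  σ[v='t'](σ[b<7](σ[b<=4]((S ⋈[g=a] R)))) → 1
E2 stepwise |·|:
  S → 6
  R → 6
  (S ⋈[g=a] R) → 5
  σ[b<=4]((S ⋈[g=a] R)) → 1
  σ[v='t'](σ[b<=4]((S ⋈[g=a] R))) → 1
  σ[b<7](σ[v='t'](σ[b<=4]((S ⋈[g=a] R)))) → 1

E1 and E2 produce the same multiset:
g | b | v | a | x
5 | 2 | t | 5 | q

yes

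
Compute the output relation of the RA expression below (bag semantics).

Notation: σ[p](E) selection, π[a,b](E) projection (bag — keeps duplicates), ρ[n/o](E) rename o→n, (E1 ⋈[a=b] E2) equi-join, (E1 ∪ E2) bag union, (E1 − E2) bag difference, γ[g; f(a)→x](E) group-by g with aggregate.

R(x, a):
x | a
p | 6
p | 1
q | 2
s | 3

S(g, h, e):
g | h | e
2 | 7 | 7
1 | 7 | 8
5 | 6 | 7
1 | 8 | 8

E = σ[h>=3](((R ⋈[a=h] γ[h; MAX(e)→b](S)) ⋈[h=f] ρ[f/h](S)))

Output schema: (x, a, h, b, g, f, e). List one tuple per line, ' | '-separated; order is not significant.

Stepwise |·|:
  R → 4
  S → 4
  γ[h; MAX(e)→b](S) → 3
  (R ⋈[a=h] γ[h; MAX(e)→b](S)) → 1
  S → 4
  ρ[f/h](S) → 4
  ((R ⋈[a=h] γ[h; MAX(e)→b](S)) ⋈[h=f] ρ[f/h](S)) → 1
  σ[h>=3](((R ⋈[a=h] γ[h; MAX(e)→b](S)) ⋈[h=f] ρ[f/h](S))) → 1

== RESULT ==
x | a | h | b | g | f | e
p | 6 | 6 | 7 | 5 | 6 | 7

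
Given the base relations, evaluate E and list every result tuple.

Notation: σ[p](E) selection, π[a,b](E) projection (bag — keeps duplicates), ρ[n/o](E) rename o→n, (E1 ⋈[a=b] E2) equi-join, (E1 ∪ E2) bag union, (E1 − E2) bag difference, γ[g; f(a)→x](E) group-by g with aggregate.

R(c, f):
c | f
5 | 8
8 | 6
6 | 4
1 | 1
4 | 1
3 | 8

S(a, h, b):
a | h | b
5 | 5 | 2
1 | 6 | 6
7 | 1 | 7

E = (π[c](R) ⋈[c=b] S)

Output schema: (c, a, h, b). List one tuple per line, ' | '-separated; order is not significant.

Per-node cardinality:
  R → 6
  π[c](R) → 6
  S → 3
  (π[c](R) ⋈[c=b] S) → 1

== RESULT ==
c | a | h | b
6 | 1 | 6 | 6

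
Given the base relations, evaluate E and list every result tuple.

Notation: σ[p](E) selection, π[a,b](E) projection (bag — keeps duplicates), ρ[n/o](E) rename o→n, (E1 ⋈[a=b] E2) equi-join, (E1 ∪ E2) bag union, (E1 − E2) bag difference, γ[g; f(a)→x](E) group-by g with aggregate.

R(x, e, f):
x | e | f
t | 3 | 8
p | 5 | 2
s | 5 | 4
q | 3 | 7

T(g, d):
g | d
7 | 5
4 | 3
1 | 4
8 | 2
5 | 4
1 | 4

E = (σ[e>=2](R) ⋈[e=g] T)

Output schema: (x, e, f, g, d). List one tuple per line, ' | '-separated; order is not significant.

Stepwise |·|:
  R → 4
  σ[e>=2](R) → 4
  T → 6
  (σ[e>=2](R) ⋈[e=g] T) → 2

== RESULT ==
x | e | f | g | d
p | 5 | 2 | 5 | 4
s | 5 | 4 | 5 | 4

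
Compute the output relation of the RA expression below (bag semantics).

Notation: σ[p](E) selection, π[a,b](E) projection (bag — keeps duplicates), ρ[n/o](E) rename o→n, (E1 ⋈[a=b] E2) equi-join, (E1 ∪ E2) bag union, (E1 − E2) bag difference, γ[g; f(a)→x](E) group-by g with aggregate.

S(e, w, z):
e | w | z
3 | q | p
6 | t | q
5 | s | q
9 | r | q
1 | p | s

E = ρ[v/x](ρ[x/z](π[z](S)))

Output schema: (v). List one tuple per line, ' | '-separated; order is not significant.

Stepwise |·|:
  S → 5
  π[z](S) → 5
  ρ[x/z](π[z](S)) → 5
  ρ[v/x](ρ[x/z](π[z](S))) → 5

== RESULT ==
v
p
q
q
q
s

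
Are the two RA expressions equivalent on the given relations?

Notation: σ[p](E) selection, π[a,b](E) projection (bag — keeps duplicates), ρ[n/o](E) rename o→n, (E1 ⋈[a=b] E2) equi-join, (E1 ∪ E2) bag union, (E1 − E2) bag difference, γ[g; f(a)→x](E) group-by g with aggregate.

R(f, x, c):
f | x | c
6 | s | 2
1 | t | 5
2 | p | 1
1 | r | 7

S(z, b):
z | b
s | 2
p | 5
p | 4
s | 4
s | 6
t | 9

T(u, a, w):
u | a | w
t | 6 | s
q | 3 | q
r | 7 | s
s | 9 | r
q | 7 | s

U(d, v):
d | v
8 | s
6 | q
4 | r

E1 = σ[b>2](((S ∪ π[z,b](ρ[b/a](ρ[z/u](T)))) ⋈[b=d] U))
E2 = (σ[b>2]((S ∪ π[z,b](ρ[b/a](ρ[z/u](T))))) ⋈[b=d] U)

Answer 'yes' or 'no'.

E1 per-node cardinality:
  S → 6
  T → 5
  ρ[z/u](T) → 5
  ρ[b/a](ρ[z/u](T)) → 5
  π[z,b](ρ[b/a](ρ[z/u](T))) → 5
  (S ∪ π[z,b](ρ[b/a](ρ[z/u](T)))) → 11
  U → 3
  ((S ∪ π[z,b](ρ[b/a](ρ[z/u](T)))) ⋈[b=d] U) → 4
  σ[b>2](((S ∪ π[z,b](ρ[b/a](ρ[z/u](T)))) ⋈[b=d] U)) → 4
E2 per-node cardinality:
  S → 6
  T → 5
  ρ[z/u](T) → 5
  ρ[b/a](ρ[z/u](T)) → 5
  π[z,b](ρ[b/a](ρ[z/u](T))) → 5
  (S ∪ π[z,b](ρ[b/a](ρ[z/u](T)))) → 11
  σ[b>2]((S ∪ π[z,b](ρ[b/a](ρ[z/u](T))))) → 10
  U → 3
  (σ[b>2]((S ∪ π[z,b](ρ[b/a](ρ[z/u](T))))) ⋈[b=d] U) → 4

E1 and E2 produce the same multiset:
z | b | d | v
p | 4 | 4 | r
s | 4 | 4 | r
s | 6 | 6 | q
t | 6 | 6 | q

yes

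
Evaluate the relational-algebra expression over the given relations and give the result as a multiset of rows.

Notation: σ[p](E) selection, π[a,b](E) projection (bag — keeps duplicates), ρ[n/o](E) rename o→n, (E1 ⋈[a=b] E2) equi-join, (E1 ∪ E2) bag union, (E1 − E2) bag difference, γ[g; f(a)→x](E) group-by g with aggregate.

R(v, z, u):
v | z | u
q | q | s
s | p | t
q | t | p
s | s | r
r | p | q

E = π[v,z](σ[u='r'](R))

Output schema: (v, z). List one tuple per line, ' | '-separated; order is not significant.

Subexpression sizes:
  R → 5
  σ[u='r'](R) → 1
  π[v,z](σ[u='r'](R)) → 1

== RESULT ==
v | z
s | s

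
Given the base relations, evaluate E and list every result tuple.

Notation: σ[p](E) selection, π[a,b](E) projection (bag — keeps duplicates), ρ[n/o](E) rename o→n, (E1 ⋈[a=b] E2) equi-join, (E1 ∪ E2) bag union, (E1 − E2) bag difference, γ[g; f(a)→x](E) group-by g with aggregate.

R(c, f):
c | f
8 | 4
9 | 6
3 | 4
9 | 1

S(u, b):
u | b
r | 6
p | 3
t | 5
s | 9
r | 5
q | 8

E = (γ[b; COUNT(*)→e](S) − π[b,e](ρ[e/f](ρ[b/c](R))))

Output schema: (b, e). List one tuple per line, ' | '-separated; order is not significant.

Stepwise |·|:
  S → 6
  γ[b; COUNT(*)→e](S) → 5
  R → 4
  ρ[b/c](R) → 4
  ρ[e/f](ρ[b/c](R)) → 4
  π[b,e](ρ[e/f](ρ[b/c](R))) → 4
  (γ[b; COUNT(*)→e](S) − π[b,e](ρ[e/f](ρ[b/c](R)))) → 4

== RESULT ==
b | e
3 | 1
5 | 2
6 | 1
8 | 1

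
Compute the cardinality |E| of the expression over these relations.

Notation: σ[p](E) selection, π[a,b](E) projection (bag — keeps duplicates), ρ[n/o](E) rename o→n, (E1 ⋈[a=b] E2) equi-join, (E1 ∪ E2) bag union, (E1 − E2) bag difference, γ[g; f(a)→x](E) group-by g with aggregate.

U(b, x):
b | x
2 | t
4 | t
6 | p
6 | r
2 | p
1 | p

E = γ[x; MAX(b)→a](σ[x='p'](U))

Per-node cardinality:
  U → 6
  σ[x='p'](U) → 3
  γ[x; MAX(b)→a](σ[x='p'](U)) → 1

|E| = 1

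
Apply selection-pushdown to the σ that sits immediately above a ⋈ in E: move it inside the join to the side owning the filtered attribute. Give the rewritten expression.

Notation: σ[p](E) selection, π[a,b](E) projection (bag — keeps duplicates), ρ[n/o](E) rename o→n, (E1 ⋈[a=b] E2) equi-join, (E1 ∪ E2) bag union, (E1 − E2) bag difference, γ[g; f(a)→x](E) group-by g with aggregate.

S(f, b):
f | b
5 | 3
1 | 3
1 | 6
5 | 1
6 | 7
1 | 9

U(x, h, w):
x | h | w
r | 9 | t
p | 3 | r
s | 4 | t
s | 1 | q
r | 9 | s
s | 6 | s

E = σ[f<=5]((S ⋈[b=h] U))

σ filters on f, owned by the left side.
E' = (σ[f<=5](S) ⋈[b=h] U)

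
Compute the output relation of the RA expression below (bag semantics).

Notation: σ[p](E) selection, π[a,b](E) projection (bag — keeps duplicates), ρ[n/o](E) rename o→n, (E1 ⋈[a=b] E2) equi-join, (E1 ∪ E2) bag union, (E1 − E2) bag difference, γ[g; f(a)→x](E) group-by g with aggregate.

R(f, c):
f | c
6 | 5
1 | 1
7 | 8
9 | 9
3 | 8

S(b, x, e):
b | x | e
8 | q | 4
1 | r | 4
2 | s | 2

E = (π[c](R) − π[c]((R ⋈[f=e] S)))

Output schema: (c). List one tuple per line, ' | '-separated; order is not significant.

Per-node cardinality:
  R → 5
  π[c](R) → 5
  R → 5
  S → 3
  (R ⋈[f=e] S) → 0
  π[c]((R ⋈[f=e] S)) → 0
  (π[c](R) − π[c]((R ⋈[f=e] S))) → 5

== RESULT ==
c
1
5
8
8
9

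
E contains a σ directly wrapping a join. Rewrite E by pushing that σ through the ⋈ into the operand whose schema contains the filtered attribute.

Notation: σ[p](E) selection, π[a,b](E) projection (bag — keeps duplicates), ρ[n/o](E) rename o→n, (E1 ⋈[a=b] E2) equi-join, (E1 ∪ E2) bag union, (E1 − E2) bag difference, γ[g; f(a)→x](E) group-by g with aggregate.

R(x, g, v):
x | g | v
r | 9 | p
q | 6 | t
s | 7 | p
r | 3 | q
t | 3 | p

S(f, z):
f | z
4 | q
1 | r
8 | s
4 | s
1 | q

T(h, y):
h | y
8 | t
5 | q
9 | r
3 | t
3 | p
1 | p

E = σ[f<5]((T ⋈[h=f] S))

σ filters on f, owned by the right side.
E' = (T ⋈[h=f] σ[f<5](S))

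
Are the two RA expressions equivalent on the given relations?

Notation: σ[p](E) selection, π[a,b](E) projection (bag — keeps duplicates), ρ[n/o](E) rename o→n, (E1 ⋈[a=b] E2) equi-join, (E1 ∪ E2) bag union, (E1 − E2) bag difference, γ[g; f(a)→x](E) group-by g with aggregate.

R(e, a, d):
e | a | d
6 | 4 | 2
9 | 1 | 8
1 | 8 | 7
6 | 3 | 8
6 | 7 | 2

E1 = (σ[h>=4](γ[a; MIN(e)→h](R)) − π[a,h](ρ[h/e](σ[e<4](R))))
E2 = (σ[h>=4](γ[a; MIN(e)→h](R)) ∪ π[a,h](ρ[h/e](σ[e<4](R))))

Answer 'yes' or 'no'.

E1 subexpression sizes:
  R → 5
  γ[a; MIN(e)→h](R) → 5
  σ[h>=4](γ[a; MIN(e)→h](R)) → 4
  R → 5
  σ[e<4](R) → 1
  ρ[h/e](σ[e<4](R)) → 1
  π[a,h](ρ[h/e](σ[e<4](R))) → 1
  (σ[h>=4](γ[a; MIN(e)→h](R)) − π[a,h](ρ[h/e](σ[e<4](R)))) → 4
E2 subexpression sizes:
  R → 5
  γ[a; MIN(e)→h](R) → 5
  σ[h>=4](γ[a; MIN(e)→h](R)) → 4
  R → 5
  σ[e<4](R) → 1
  ρ[h/e](σ[e<4](R)) → 1
  π[a,h](ρ[h/e](σ[e<4](R))) → 1
  (σ[h>=4](γ[a; MIN(e)→h](R)) ∪ π[a,h](ρ[h/e](σ[e<4](R)))) → 5

E1 result:
a | h
1 | 9
3 | 6
4 | 6
7 | 6
E2 result:
a | h
1 | 9
3 | 6
4 | 6
7 | 6
8 | 1
Witness: (8, 1) appears 0× in E1 but 1× in E2.

no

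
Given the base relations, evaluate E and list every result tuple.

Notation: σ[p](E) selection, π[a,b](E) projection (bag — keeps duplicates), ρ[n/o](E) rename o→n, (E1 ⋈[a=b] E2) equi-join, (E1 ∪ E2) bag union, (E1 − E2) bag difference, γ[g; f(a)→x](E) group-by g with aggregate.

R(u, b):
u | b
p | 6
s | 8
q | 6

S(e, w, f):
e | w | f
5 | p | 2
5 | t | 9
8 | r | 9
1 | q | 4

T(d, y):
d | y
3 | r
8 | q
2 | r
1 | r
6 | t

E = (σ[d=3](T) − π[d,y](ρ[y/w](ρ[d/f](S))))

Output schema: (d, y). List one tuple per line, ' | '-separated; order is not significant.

Per-node cardinality:
  T → 5
  σ[d=3](T) → 1
  S → 4
  ρ[d/f](S) → 4
  ρ[y/w](ρ[d/f](S)) → 4
  π[d,y](ρ[y/w](ρ[d/f](S))) → 4
  (σ[d=3](T) − π[d,y](ρ[y/w](ρ[d/f](S)))) → 1

== RESULT ==
d | y
3 | r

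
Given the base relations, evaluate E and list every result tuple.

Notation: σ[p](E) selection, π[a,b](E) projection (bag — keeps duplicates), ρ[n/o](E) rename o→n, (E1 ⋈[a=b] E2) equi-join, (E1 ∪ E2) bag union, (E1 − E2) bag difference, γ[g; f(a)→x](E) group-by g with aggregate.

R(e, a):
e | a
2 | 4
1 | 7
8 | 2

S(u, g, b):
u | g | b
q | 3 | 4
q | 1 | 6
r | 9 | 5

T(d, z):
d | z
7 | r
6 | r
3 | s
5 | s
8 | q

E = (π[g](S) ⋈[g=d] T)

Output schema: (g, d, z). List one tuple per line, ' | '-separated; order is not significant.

Row counts bottom-up:
  S → 3
  π[g](S) → 3
  T → 5
  (π[g](S) ⋈[g=d] T) → 1

== RESULT ==
g | d | z
3 | 3 | s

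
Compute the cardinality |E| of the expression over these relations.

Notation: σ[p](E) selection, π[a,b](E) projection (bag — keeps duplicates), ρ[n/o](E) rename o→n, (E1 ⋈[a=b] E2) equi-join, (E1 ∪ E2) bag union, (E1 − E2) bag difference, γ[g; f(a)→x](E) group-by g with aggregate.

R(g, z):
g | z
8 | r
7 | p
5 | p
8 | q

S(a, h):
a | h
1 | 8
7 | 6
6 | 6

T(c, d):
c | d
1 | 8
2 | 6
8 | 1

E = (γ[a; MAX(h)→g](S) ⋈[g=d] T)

Subexpression sizes:
  S → 3
  γ[a; MAX(h)→g](S) → 3
  T → 3
  (γ[a; MAX(h)→g](S) ⋈[g=d] T) → 3

|E| = 3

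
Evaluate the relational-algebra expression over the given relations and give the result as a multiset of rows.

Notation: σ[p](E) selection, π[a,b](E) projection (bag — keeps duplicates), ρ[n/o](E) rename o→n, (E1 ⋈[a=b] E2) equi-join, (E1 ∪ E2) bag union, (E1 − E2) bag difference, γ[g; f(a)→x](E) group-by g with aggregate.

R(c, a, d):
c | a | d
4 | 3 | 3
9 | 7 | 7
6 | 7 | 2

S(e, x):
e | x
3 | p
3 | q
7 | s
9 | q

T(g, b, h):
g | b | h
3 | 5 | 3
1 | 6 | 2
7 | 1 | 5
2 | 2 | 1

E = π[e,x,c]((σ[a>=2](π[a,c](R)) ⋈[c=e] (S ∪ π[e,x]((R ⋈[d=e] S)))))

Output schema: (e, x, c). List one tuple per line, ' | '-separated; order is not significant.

Per-node cardinality:
  R → 3
  π[a,c](R) → 3
  σ[a>=2](π[a,c](R)) → 3
  S → 4
  R → 3
  S → 4
  (R ⋈[d=e] S) → 3
  π[e,x]((R ⋈[d=e] S)) → 3
  (S ∪ π[e,x]((R ⋈[d=e] S))) → 7
  (σ[a>=2](π[a,c](R)) ⋈[c=e] (S ∪ π[e,x]((R ⋈[d=e] S)))) → 1
  π[e,x,c]((σ[a>=2](π[a,c](R)) ⋈[c=e] (S ∪ π[e,x]((R ⋈[d=e] S))))) → 1

== RESULT ==
e | x | c
9 | q | 9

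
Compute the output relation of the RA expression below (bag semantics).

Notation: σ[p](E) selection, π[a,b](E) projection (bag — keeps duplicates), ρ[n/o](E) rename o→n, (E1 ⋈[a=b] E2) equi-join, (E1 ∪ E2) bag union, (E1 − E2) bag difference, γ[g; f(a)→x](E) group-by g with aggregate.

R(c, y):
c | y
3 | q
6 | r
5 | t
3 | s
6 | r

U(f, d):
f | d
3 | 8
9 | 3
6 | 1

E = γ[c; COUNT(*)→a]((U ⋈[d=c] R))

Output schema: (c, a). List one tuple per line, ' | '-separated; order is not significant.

Per-node cardinality:
  U → 3
  R → 5
  (U ⋈[d=c] R) → 2
  γ[c; COUNT(*)→a]((U ⋈[d=c] R)) → 1

== RESULT ==
c | a
3 | 2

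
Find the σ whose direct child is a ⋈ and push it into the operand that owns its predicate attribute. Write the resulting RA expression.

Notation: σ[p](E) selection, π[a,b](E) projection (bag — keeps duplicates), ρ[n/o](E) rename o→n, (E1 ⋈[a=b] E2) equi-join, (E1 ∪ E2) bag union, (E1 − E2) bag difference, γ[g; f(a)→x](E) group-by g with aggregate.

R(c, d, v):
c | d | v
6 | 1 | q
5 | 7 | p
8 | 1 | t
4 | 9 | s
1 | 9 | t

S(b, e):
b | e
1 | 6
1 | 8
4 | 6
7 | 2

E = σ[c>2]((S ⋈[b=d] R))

σ filters on c, owned by the right side.
E' = (S ⋈[b=d] σ[c>2](R))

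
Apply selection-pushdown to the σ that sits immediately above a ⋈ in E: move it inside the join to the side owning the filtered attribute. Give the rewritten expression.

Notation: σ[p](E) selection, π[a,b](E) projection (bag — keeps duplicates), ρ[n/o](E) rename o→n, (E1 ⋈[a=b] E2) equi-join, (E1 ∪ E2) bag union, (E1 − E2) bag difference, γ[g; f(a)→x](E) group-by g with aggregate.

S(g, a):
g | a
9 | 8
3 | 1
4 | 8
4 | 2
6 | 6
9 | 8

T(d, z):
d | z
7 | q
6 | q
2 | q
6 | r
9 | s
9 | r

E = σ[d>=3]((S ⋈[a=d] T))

σ filters on d, owned by the right side.
E' = (S ⋈[a=d] σ[d>=3](T))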